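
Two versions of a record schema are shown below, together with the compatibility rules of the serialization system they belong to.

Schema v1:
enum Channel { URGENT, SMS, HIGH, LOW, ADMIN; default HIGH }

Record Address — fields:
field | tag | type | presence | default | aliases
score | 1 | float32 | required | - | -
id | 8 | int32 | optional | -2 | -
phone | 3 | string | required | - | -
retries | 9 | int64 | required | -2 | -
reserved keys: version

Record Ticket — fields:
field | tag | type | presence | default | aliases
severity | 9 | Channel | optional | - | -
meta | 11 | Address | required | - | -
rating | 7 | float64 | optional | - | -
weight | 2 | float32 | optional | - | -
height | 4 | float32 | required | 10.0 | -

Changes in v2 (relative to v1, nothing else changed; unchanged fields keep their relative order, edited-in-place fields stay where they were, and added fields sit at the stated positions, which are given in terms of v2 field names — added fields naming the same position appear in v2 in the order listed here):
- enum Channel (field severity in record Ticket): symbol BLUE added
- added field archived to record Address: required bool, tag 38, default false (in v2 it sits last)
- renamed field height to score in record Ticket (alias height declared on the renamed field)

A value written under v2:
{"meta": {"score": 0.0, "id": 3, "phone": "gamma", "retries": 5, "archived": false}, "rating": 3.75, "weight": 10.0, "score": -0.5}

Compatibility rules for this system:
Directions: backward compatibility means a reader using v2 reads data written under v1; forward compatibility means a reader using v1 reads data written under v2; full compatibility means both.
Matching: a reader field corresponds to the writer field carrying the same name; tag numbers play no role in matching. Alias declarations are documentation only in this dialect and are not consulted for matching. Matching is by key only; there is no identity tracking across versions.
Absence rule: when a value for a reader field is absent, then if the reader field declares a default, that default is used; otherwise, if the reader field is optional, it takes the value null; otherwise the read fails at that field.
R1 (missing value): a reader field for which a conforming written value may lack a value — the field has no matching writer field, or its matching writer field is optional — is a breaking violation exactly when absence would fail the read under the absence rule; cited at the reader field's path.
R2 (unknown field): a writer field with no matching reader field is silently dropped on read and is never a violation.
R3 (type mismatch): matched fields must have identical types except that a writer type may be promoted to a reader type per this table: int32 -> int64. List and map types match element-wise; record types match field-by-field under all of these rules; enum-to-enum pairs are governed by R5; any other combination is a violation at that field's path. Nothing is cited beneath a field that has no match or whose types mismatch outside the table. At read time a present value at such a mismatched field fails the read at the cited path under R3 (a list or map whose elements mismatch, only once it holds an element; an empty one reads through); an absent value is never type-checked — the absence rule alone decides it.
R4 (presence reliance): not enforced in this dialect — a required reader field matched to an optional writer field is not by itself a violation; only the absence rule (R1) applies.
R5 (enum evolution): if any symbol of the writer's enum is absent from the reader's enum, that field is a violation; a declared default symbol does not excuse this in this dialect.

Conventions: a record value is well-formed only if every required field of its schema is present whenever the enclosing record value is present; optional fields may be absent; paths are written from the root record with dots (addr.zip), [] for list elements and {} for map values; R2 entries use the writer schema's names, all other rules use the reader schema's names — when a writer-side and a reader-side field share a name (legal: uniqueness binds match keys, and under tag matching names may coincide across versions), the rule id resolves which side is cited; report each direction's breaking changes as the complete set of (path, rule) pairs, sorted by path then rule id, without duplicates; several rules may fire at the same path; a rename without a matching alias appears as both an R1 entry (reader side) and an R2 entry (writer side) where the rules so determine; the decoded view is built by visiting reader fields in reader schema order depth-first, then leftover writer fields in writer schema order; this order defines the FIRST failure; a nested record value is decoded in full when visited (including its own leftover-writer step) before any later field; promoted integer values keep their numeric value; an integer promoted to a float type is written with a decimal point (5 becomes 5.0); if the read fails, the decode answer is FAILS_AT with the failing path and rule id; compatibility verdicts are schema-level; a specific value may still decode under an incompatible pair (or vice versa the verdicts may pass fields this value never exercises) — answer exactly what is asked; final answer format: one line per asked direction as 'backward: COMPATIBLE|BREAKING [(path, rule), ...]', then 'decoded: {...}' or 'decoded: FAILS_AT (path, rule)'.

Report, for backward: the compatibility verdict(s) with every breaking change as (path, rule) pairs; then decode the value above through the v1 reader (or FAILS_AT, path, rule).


in Ticket below, arrows point writer -> reader
checking backward for Ticket: reader v2 against writer v1:
  writer optional, Channel -> Channel: reader severity maps from writer severity
  writer required, Address -> Address: reader meta maps from writer meta
  writer optional, float64 -> float64: reader rating maps from writer rating
  writer optional, float32 -> float32: reader weight maps from writer weight
  score has no writer counterpart
  height (writer side), unknown to reader
  writer required, float32 -> float32: reader meta.score maps from writer meta.score
  writer optional, int32 -> int32: reader meta.id maps from writer meta.id
  writer required, string -> string: reader meta.phone maps from writer meta.phone
  writer required, int64 -> int64: reader meta.retries maps from writer meta.retries
  meta.archived has no writer counterpart
  => backward verdict for Ticket: COMPATIBLE, no violations
decoding the Ticket value with the v1 reader:
  severity := null (not supplied -> null)
  meta.score := 0.0
  meta.id := 3
  meta.phone := "gamma"
  meta.retries := 5
  writer meta.archived: unmatched, discarded
  rating := 3.75
  weight := 10.0
  height := 10.0 (no value, default fills)
  writer score: unmatched, discarded
  => decoded: {"severity": null, "meta": {"score": 0.0, "id": 3, "phone": "gamma", "retries": 5}, "rating": 3.75, "weight": 10.0, "height": 10.0}
the rest of the Ticket diff is inert for this question:
  enum Channel (field severity in record Ticket): symbol BLUE added -> matters only for Ticket's forward compatibility — outside the asked direction
  added field archived to record Address: required bool, tag 38, default false (in v2 it sits last) -> inert for the asked Ticket verdict: nothing fires

backward: COMPATIBLE []; decoded: {"severity": null, "meta": {"score": 0.0, "id": 3, "phone": "gamma", "retries": 5}, "rating": 3.75, "weight": 10.0, "height": 10.0}


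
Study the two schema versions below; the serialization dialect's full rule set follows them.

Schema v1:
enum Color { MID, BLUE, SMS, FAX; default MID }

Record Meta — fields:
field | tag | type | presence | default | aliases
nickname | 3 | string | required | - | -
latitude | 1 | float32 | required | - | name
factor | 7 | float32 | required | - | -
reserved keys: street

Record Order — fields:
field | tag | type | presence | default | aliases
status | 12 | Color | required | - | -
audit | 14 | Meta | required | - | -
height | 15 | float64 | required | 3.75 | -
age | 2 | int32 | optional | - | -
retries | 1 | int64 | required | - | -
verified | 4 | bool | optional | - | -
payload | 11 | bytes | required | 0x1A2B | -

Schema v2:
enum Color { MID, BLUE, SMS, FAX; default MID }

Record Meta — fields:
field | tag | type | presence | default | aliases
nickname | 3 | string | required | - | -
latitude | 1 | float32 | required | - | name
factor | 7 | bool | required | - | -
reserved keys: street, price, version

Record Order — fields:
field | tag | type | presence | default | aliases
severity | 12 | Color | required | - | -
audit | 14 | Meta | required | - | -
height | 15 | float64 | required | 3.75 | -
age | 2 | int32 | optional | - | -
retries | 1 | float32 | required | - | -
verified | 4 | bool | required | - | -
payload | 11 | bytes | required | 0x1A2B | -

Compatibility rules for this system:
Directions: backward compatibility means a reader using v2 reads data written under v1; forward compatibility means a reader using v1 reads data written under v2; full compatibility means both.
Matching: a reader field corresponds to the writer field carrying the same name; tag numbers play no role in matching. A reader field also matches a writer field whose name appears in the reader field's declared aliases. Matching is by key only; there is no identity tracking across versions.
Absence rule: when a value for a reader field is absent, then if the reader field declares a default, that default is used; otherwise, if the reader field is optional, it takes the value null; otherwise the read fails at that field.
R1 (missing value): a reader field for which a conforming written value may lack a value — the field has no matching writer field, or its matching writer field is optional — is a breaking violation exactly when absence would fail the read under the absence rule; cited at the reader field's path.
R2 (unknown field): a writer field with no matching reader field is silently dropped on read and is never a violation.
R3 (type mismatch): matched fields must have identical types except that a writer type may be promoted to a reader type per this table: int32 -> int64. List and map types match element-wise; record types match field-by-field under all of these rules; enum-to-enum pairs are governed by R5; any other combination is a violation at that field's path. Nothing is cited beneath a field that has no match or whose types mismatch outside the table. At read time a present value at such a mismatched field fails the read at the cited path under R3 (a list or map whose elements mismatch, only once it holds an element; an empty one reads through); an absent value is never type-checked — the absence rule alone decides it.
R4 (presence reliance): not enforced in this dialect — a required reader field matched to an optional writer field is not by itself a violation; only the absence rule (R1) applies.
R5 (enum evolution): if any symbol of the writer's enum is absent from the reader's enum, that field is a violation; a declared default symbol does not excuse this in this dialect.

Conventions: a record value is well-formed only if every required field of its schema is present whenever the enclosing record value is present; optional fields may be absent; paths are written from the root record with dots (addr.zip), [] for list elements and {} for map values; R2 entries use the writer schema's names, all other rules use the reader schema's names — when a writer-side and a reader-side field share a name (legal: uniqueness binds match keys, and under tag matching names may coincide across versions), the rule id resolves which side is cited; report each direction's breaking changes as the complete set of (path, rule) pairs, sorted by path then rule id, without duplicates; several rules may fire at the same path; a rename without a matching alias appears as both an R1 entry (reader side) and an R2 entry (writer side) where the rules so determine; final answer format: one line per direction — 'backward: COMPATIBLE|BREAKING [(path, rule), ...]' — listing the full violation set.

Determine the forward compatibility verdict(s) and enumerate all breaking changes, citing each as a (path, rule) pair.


forward: BREAKING [(audit.factor, R3), (retries, R3), (status, R1)]

the writer's type comes first in each Order pair
checking forward for Order: reader v1 against writer v2:
  status: no writer-side match
  writer required, Meta -> Meta: reader audit maps from writer audit
  writer required, float64 -> float64: reader height maps from writer height
  writer optional, int32 -> int32: reader age maps from writer age
  writer required, float32 -> int64: reader retries maps from writer retries
  writer required, bool -> bool: reader verified maps from writer verified
  writer required, bytes -> bytes: reader payload maps from writer payload
  writer field severity has no reader counterpart
  writer required, string -> string: reader audit.nickname maps from writer audit.nickname
  writer required, float32 -> float32: reader audit.latitude maps from writer audit.latitude
  writer required, bool -> float32: reader audit.factor maps from writer audit.factor
  rule R3 violated at audit.factor
  rule R3 violated at retries
  rule R1 violated at status
  forward on Order therefore BREAKING (3)
checking off the Order differences that do not matter here:
  field verified in record Order: optional changed to required -> affects backward compatibility only, which is not asked


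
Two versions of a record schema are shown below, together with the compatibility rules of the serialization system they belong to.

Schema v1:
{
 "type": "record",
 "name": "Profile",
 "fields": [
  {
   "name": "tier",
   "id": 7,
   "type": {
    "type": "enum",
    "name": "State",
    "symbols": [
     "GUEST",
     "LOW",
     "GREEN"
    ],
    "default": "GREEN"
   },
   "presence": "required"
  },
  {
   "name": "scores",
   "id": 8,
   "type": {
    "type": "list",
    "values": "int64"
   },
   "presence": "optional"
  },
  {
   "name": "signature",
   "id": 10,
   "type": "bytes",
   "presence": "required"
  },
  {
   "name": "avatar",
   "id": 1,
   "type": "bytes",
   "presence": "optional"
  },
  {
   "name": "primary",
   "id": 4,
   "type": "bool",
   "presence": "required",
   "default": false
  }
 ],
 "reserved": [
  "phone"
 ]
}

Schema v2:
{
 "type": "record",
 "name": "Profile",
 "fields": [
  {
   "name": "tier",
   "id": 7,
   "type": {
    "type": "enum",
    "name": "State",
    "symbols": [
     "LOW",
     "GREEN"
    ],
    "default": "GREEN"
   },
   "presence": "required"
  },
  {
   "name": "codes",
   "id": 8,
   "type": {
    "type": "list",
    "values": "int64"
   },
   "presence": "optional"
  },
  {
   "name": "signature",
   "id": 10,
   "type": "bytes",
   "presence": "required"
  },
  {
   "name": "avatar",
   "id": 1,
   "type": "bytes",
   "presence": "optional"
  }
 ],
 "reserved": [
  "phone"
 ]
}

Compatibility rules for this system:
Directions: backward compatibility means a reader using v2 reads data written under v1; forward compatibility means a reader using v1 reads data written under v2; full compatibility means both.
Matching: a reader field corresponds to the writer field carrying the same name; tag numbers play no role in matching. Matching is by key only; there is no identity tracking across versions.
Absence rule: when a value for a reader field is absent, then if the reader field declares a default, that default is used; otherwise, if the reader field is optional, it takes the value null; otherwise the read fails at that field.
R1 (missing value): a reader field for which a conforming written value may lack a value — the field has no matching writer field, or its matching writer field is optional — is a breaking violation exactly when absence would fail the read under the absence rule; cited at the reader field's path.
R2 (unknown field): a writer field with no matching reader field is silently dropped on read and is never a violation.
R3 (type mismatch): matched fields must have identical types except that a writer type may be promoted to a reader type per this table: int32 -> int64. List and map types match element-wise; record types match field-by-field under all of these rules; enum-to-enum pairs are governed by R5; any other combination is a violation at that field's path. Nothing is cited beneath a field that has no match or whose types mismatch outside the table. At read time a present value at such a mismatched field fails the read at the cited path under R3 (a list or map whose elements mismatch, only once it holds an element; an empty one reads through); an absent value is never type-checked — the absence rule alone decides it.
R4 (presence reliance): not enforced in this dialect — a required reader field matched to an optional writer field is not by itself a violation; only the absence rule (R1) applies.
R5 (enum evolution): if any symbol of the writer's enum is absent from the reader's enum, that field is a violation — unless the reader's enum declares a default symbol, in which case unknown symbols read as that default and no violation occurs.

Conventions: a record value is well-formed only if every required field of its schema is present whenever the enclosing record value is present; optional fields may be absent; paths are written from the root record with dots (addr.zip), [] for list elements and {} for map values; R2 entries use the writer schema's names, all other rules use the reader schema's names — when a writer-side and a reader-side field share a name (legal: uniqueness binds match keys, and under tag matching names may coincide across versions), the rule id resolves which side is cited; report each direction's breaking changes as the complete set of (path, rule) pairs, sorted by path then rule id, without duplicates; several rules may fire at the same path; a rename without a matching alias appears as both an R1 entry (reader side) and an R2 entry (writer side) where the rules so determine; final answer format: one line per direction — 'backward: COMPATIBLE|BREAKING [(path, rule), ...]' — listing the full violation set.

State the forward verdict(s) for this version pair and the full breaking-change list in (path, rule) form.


arrows below run writer -> reader for Profile
forward on Profile — v1 reading data written by v2:
  writer required, State -> State: reader tier maps from writer tier
  no writer field matches reader scores
  writer required, bytes -> bytes: reader signature maps from writer signature
  writer optional, bytes -> bytes: reader avatar maps from writer avatar
  no writer field matches reader primary
  writer field codes has no reader counterpart
  => no violations; forward on Profile: COMPATIBLE
the other Profile changes do not affect what is asked:
  renamed field scores to codes in record Profile -> inert for the asked Profile verdict: nothing fires
  enum State (field tier in record Profile): symbol GUEST removed -> inert for the asked Profile verdict: nothing fires
  removed field primary from record Profile -> inert for the asked Profile verdict: nothing fires

forward: COMPATIBLE []


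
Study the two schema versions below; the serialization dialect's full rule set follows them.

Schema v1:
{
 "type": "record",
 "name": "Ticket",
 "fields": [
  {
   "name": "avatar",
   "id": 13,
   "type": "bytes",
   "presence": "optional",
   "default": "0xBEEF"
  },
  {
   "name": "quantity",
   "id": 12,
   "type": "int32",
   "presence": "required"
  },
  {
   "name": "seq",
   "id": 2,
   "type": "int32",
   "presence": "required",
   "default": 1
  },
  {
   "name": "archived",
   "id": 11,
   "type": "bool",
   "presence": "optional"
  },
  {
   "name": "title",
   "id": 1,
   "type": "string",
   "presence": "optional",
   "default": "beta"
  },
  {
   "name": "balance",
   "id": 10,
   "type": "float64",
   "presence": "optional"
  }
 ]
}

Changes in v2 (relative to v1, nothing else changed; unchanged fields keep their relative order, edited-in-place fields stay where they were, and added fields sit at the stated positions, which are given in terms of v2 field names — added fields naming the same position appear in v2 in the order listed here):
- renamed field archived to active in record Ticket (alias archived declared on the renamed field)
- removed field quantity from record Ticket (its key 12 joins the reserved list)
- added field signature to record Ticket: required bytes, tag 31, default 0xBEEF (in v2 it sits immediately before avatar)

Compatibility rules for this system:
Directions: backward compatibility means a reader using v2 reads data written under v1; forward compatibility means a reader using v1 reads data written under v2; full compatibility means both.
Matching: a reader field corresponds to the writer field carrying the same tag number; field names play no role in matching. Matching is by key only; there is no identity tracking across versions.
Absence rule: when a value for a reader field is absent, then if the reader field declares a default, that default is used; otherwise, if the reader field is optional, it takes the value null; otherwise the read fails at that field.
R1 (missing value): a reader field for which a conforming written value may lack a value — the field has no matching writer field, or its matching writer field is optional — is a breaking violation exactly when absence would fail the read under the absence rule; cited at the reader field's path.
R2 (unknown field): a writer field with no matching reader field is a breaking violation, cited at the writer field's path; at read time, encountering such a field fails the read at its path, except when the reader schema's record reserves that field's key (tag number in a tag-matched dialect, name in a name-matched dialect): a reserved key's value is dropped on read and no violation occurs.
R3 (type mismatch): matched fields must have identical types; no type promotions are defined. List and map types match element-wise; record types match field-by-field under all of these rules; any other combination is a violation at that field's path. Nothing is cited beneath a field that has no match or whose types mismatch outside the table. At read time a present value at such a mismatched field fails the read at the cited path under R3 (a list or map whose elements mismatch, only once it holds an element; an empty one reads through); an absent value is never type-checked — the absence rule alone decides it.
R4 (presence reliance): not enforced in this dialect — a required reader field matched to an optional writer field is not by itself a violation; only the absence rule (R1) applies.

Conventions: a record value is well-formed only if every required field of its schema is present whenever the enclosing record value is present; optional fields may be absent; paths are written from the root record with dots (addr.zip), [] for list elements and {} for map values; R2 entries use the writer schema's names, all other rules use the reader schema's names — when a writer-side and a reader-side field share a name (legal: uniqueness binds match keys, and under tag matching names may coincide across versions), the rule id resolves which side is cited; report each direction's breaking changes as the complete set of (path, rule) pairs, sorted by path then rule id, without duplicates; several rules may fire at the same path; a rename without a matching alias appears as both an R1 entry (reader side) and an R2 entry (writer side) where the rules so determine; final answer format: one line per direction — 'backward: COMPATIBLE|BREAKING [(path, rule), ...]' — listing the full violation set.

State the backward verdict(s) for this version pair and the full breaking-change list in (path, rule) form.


in Ticket below, arrows point writer -> reader
backward pass over Ticket, reader schema v2, writer schema v1:
  no writer field matches reader signature
  avatar <- avatar (bytes -> bytes, writer optional)
  seq <- seq (int32 -> int32, writer required)
  active <- archived (bool -> bool, writer optional)
  title <- title (string -> string, writer optional)
  balance <- balance (float64 -> float64, writer optional)
  writer field quantity has no reader counterpart
  => backward verdict for Ticket: COMPATIBLE, no violations
diffs on Ticket not affecting the asked answer:
  renamed field archived to active in record Ticket (alias archived declared on the renamed field) -> fires no rule on Ticket, leaving the asked answer as it is
  removed field quantity from record Ticket (its key 12 joins the reserved list) -> affects forward compatibility only, which is not asked
  added field signature to record Ticket: required bytes, tag 31, default 0xBEEF (in v2 it sits immediately before avatar) -> affects forward compatibility only, which is not asked

backward: COMPATIBLE []


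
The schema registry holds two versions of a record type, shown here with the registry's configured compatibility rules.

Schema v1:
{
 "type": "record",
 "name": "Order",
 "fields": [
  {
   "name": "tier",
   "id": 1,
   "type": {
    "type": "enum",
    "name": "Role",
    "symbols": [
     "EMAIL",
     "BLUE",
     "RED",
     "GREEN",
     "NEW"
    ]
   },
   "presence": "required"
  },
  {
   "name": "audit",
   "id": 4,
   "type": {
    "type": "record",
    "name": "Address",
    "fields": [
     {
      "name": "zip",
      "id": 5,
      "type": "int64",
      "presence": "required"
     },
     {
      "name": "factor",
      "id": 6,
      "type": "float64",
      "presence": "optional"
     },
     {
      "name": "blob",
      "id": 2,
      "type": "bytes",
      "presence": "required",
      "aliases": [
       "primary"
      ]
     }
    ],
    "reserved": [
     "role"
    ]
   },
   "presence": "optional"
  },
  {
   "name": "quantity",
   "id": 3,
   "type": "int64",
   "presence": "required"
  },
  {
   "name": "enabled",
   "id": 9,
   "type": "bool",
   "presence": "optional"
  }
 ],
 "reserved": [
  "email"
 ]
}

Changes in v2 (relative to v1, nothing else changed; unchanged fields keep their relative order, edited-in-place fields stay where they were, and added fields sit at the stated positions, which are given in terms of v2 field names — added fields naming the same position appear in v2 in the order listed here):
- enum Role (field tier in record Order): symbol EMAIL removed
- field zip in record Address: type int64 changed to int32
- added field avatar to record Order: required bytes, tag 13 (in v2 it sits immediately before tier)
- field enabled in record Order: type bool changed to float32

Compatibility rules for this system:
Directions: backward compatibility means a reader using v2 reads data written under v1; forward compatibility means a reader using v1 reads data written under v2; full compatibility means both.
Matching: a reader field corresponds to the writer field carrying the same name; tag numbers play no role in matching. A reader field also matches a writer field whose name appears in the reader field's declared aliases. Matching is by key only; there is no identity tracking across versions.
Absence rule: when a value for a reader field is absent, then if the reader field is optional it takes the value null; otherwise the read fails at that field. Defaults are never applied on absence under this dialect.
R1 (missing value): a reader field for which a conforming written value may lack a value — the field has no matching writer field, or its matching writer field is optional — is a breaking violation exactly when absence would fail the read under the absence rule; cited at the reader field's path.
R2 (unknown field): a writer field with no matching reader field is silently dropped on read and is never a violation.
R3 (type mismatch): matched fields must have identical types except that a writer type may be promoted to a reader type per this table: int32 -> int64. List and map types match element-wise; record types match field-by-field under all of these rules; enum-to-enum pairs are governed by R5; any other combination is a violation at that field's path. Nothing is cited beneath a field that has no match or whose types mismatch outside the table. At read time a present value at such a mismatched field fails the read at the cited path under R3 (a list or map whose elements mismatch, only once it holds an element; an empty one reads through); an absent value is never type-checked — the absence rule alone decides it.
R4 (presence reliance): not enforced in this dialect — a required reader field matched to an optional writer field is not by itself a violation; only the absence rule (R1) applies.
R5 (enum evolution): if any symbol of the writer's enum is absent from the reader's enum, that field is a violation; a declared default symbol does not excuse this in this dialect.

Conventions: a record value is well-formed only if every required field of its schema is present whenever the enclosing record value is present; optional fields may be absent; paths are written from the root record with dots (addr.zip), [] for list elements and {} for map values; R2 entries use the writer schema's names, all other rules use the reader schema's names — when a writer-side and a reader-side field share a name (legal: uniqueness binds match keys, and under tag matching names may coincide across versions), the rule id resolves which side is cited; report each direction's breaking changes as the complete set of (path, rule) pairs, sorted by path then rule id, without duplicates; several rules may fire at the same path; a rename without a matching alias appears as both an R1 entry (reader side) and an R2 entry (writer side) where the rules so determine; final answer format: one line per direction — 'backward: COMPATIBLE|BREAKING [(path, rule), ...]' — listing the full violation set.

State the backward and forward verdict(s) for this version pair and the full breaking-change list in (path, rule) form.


arrows below run writer -> reader for Order
checking backward for Order: reader v2 against writer v1:
  avatar: no writer match
  tier: Role -> Role, writer required; from tier
  audit: Address -> Address, writer optional; from audit
  quantity: int64 -> int64, writer required; from quantity
  enabled: bool -> float32, writer optional; from enabled
  audit.zip: int64 -> int32, writer required; from audit.zip
  audit.factor: float64 -> float64, writer optional; from audit.factor
  audit.blob: bytes -> bytes, writer required; from audit.blob
  breaking: (audit.zip, R3)
  breaking: (avatar, R1)
  breaking: (enabled, R3)
  breaking: (tier, R5)
  => 4 violation(s): backward is BREAKING for Order
checking forward for Order: reader v1 against writer v2:
  tier: Role -> Role, writer required; from tier
  audit: Address -> Address, writer optional; from audit
  quantity: int64 -> int64, writer required; from quantity
  enabled: float32 -> bool, writer optional; from enabled
  writer field avatar has no reader counterpart
  audit.zip: int32 -> int64, writer required; from audit.zip
  audit.factor: float64 -> float64, writer optional; from audit.factor
  audit.blob: bytes -> bytes, writer required; from audit.blob
  breaking: (enabled, R3)
  => 1 violation(s): forward is BREAKING for Order

backward: BREAKING [(audit.zip, R3), (avatar, R1), (enabled, R3), (tier, R5)]; forward: BREAKING [(enabled, R3)]


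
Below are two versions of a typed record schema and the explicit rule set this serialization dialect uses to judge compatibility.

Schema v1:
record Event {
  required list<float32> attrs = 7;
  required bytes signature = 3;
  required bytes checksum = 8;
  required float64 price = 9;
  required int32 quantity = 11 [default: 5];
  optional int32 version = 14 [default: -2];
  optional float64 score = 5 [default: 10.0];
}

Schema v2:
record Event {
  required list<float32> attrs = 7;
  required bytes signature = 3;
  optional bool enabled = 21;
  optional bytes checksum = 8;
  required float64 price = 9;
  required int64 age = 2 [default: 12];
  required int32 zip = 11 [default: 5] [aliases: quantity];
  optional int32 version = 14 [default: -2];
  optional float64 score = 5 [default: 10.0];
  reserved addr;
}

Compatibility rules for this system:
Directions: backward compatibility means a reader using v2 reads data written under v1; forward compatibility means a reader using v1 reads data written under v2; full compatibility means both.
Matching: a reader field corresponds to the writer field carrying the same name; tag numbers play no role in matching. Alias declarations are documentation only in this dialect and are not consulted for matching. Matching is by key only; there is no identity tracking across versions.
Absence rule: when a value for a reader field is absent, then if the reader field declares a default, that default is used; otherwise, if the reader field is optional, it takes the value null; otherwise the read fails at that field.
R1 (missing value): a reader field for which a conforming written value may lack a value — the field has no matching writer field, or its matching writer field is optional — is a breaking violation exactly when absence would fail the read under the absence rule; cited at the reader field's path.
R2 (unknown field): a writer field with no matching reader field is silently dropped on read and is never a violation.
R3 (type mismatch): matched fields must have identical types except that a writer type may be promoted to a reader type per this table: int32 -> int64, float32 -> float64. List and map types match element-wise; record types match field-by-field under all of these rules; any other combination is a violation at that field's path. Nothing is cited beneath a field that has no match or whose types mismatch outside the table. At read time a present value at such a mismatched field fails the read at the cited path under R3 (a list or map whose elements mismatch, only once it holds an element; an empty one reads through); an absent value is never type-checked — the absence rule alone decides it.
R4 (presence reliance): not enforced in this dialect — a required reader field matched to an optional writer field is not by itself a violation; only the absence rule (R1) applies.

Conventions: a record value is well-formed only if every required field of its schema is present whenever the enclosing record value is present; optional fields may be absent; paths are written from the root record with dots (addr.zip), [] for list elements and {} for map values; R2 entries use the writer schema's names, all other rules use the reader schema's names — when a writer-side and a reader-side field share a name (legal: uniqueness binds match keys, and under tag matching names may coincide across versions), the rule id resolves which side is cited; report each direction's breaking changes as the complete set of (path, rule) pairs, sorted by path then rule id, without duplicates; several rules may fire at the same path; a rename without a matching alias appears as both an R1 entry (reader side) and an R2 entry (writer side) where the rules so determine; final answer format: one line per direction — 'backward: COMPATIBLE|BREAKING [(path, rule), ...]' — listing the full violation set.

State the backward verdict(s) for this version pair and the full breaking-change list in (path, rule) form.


the writer's type comes first in each Event pair
backward on Event — v2 reading data written by v1:
  attrs: list<float32> -> list<float32>, writer required; from attrs
  signature: bytes -> bytes, writer required; from signature
  enabled has no writer counterpart
  checksum: bytes -> bytes, writer required; from checksum
  price: float64 -> float64, writer required; from price
  age has no writer counterpart
  zip has no writer counterpart
  version: int32 -> int32, writer optional; from version
  score: float64 -> float64, writer optional; from score
  leftover writer field: quantity
  nothing fires on Event: backward is COMPATIBLE
the rest of the Event diff is inert for this question:
  renamed field quantity to zip in record Event (alias quantity declared on the renamed field) -> no rule fires on it in Event's dialect; the asked verdict holds
  field checksum in record Event: required changed to optional -> affects forward compatibility only, which is not asked
  added field age to record Event: required int64, tag 2, default 12 (in v2 it sits immediately before zip) -> no rule fires on it in Event's dialect; the asked verdict holds
  added field enabled to record Event: optional bool, tag 21 (in v2 it sits immediately before checksum) -> no rule fires on it in Event's dialect; the asked verdict holds

backward: COMPATIBLE []


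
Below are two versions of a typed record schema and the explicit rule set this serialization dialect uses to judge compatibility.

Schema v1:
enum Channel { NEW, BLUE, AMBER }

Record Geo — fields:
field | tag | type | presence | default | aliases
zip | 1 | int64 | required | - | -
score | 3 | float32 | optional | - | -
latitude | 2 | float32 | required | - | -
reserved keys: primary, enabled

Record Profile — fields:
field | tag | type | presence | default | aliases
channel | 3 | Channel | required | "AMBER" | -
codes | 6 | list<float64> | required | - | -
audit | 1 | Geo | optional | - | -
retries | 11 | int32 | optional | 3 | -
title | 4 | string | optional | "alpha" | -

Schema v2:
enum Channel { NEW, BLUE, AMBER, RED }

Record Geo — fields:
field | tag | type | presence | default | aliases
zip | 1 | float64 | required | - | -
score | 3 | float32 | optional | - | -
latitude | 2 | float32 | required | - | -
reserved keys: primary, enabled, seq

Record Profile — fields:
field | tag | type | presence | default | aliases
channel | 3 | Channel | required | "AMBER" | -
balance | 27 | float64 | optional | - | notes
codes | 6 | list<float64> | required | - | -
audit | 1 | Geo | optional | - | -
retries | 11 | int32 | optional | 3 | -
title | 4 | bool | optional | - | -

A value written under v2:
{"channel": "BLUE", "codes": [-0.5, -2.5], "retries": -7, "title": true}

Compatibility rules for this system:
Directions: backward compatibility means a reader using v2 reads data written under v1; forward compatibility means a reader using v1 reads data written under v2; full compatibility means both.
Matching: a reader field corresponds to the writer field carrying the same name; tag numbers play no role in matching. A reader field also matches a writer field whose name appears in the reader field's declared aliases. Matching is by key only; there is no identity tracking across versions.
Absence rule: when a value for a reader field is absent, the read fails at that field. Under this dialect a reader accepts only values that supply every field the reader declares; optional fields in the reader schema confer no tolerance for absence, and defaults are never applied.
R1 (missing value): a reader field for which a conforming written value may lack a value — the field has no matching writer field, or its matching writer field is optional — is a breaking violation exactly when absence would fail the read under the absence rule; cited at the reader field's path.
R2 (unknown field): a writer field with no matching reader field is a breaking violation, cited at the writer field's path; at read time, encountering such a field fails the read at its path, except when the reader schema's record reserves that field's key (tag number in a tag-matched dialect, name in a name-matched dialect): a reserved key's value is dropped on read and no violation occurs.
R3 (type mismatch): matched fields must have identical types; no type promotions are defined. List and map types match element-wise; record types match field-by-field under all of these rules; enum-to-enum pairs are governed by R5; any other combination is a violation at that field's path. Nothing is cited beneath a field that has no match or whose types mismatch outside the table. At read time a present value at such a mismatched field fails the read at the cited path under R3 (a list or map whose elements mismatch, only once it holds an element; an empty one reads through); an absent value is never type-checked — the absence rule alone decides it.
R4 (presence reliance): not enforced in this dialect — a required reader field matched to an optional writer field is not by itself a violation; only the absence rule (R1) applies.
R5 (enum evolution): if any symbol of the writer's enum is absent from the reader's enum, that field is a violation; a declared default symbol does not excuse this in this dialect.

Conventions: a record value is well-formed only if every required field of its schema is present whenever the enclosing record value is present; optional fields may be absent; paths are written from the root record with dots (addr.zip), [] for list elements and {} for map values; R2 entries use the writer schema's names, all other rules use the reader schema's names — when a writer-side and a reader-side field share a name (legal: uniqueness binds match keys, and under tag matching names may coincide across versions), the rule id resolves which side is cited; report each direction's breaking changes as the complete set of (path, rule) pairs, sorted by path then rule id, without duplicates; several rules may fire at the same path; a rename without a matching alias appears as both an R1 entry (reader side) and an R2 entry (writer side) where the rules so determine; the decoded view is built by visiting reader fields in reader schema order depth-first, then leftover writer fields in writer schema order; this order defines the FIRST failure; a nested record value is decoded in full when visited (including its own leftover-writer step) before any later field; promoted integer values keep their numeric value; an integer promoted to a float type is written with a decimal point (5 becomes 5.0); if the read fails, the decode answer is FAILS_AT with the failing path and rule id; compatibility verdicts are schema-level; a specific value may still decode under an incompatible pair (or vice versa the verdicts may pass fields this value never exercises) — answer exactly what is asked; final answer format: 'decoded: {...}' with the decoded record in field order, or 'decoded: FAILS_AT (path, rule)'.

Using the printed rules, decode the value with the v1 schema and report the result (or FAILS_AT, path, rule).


in Profile below, arrows point writer -> reader
decode walk for Profile under reader schema v1:
  channel := "BLUE"
  codes := [-0.5, -2.5]
  read fails at audit under R1 (no fill)
  => FAILS_AT (audit, R1)
diffs on Profile not affecting the asked answer:
  field title in record Profile: type string changed to bool (its default is dropped) -> shifts the Profile verdicts, not this decode
  field zip in record Geo: type int64 changed to float64 -> shifts the Profile verdicts, not this decode
  added field balance to record Profile: optional float64, tag 27 (in v2 it sits immediately before codes) -> shifts the Profile verdicts, not this decode
  enum Channel (field channel in record Profile): symbol RED added -> shifts the Profile verdicts, not this decode

decoded: FAILS_AT (audit, R1)
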